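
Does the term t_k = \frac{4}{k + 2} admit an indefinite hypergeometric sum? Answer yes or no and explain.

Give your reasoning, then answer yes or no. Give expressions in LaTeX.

No; the coefficient equations for f are inconsistent.

Compute t_(k+1)/t_k: get (k + 2)/(k + 3).
A = k + 2, B = k + 3, C = 1.
Need (k + 2)·f(k+1) − (k + 2)·f(k) = 1.
d = 0 from the (1,1,0) case.
Write f(k) = c0. Then LHS − RHS = -1, requiring -1 = 0: contradictory. No certificate.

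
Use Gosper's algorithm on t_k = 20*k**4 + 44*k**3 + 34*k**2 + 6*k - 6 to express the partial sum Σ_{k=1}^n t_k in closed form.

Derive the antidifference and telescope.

S(n) = n*(4*n**4 + 21*n**3 + 40*n**2 + 31*n + 2)

The ratio is (10*k**4 + 62*k**3 + 143*k**2 + 143*k + 49)/(10*k**4 + 22*k**3 + 17*k**2 + 3*k - 3).
So A=1 and B=1, with C=k**4 + 11*k**3/5 + 17*k**2/10 + 3*k/10 - 3/10.
Key eq: (1)·f(k+1) = (1)·f(k) + (k**4 + 11*k**3/5 + 17*k**2/10 + 3*k/10 - 3/10).
d = 5 from the (0,0,4) case.
Coefficient equations give f(k) = k*(4*k**4 + k**3 - 4*k**2 - 3*k - 4)/20.
So s_k = (B(k−1)f/C)·t_k = (k*(4*k**4 + k**3 - 4*k**2 - 3*k - 4)/(2*(10*k**4 + 22*k**3 + 17*k**2 + 3*k - 3)))·t_k = k*(4*k**4 + k**3 - 4*k**2 - 3*k - 4).
Check: Δs_k = 20*k**4 + 44*k**3 + 34*k**2 + 6*k - 6. ✓
Evaluate: s_(n+1) = 4*n**5 + 21*n**4 + 40*n**3 + 31*n**2 + 2*n - 6; subtract s_(1) = -6 ⇒ S(n) = n*(4*n**4 + 21*n**3 + 40*n**2 + 31*n + 2).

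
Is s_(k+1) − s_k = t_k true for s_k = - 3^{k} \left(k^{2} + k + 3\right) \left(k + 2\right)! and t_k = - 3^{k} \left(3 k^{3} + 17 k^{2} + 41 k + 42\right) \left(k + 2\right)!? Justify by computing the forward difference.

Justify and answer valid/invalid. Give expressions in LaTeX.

Valid: the claim telescopes to t_k.

s_(k+1) = -3**(k + 1)*(k**2 + 3*k + 5)*factorial(k + 3)
s_(k+1) − s_k = -3**k*(3*k**3 + 17*k**2 + 41*k + 42)*factorial(k + 2)
(s_(k+1) − s_k) − t_k = 0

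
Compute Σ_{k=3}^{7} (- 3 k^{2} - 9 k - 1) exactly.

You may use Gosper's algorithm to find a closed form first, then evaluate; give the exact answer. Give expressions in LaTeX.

Σ = -635

The ratio is (3*k**2 + 15*k + 13)/(3*k**2 + 9*k + 1).
Gosper form: A/B · C(k+1)/C(k) with A=1, B=1, C=k**2 + 3*k + 1/3.
Key eq: (1)·f(k+1) = (1)·f(k) + (k**2 + 3*k + 1/3).
deg f ≤ 3 (via 0,0,2).
Solving with deg f ≤ 3: f(k) = k*(k**2 + 3*k - 3)/3.
Certificate R = B(k−1)f/C = k*(k**2 + 3*k - 3)/(3*k**2 + 9*k + 1) gives s_k = k*(-k**2 - 3*k + 3).
s_(k+1) − s_k = -3*k**2 - 9*k - 1 = t_k.
Σ_(k=3)^(7) t_k = s_(8) − s_(3) = -680 − (-45) = -635.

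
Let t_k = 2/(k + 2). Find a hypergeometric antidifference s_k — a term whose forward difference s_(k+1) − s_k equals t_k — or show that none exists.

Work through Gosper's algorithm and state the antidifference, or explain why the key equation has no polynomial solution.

t_(k+1)/t_k = (k + 2)/(k + 3).
So A=k + 2 and B=k + 3, with C=1.
Need (k + 2)·f(k+1) − (k + 2)·f(k) = 1.
Degrees (1,1,0) ⇒ d ≤ 0.
f = c0 ⇒ A·f(k+1) − B(k−1)·f(k) − C = -1. The system {-1 = 0} is inconsistent; no antidifference.

none — t_k is not Gosper-summable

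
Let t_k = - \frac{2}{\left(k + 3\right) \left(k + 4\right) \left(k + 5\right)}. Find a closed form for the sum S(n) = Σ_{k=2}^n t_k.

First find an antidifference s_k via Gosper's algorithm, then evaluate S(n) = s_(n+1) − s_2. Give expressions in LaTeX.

t_(k+1)/t_k = (k + 3)/(k + 6).
So A=k + 3 and B=k + 6, with C=1.
Key eq: (k + 3)·f(k+1) = (k + 5)·f(k) + (1).
Degrees (1,1,0) ⇒ d ≤ 2.
Coefficient equations give f(k) = k*(k + 7)/24.
R(k) = B(k−1)·f(k)/C(k) = k*(k + 5)*(k + 7)/24; s_k = R·t_k = k*(-k - 7)/(12*(k + 3)*(k + 4)).
Verify: -2/(k**3 + 12*k**2 + 47*k + 60) matches t_k.
Telescope: S(n) = s_(n+1) − s_(2) = (-n**2 - 9*n - 8)/(12*(n**2 + 9*n + 20)) − (-1/20) = (-n**2 - 9*n + 10)/(30*(n**2 + 9*n + 20)).

S(n) = \frac{- n^{2} - 9 n + 10}{30 \left(n^{2} + 9 n + 20\right)}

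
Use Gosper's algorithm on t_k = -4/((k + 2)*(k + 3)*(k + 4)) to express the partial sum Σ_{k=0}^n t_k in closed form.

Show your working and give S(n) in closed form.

r(k) = (k + 2)/(k + 5) after simplifying.
Factor: A=k + 2; B=k + 5; C=1.
Set up (k + 2)·f(k+1) − (k + 4)·f(k) − (1) = 0.
Bound: deg f ≤ 2.
Match coefficients ⇒ f(k) = k*(k + 5)/12.
Then R = B(k−1)f/C = k*(k + 4)*(k + 5)/12, so s_k = R(k)·t_k = k*(-k - 5)/(3*(k + 2)*(k + 3)).
Verify: -4/(k**3 + 9*k**2 + 26*k + 24) matches t_k.
Telescope: S(n) = s_(n+1) − s_(0) = (-n**2 - 7*n - 6)/(3*(n**2 + 7*n + 12)) − (0) = (-n**2 - 7*n - 6)/(3*(n**2 + 7*n + 12)).

S(n) = (-n**2 - 7*n - 6)/(3*(n**2 + 7*n + 12))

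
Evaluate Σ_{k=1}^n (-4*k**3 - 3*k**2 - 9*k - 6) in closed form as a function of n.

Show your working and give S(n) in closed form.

S(n) = n*(-n**3 - 3*n**2 - 7*n - 11)

r(k) = (4*k**3 + 15*k**2 + 27*k + 22)/(4*k**3 + 3*k**2 + 9*k + 6) after simplifying.
So A=1 and B=1, with C=k**3 + 3*k**2/4 + 9*k/4 + 3/2.
f must satisfy (1)·f(k+1) − (1)·f(k) = k**3 + 3*k**2/4 + 9*k/4 + 3/2.
Bound: deg f ≤ 4.
Coefficient equations give f(k) = k*(k**3 - k**2 + 4*k + 2)/4.
R(k) = B(k−1)·f(k)/C(k) = k*(k**3 - k**2 + 4*k + 2)/(4*k**3 + 3*k**2 + 9*k + 6); s_k = R·t_k = k*(-k**3 + k**2 - 4*k - 2).
Δs = -4*k**3 - 3*k**2 - 9*k - 6, as required.
s_(n+1) = -n**4 - 3*n**3 - 7*n**2 - 11*n - 6 and s_(1) = -6, so S(n) = n*(-n**3 - 3*n**2 - 7*n - 11).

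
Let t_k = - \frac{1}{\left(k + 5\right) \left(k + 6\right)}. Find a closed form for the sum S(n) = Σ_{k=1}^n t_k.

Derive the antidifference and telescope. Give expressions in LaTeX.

The ratio is (k + 5)/(k + 7).
Gosper form: A/B · C(k+1)/C(k) with A=k + 5, B=k + 7, C=1.
Set up (k + 5)·f(k+1) − (k + 6)·f(k) − (1) = 0.
From deg A=1, deg B=1, deg C=0: d=1.
Solving with deg f ≤ 1: f(k) = k/5.
R(k) = B(k−1)·f(k)/C(k) = k*(k + 6)/5; s_k = R·t_k = -k/(5*k + 25).
s_(k+1) − s_k = -1/(k**2 + 11*k + 30) = t_k.
Evaluate: s_(n+1) = (-n - 1)/(5*(n + 6)); subtract s_(1) = -1/30 ⇒ S(n) = -n/(6*n + 36).

S(n) = - \frac{n}{6 n + 36}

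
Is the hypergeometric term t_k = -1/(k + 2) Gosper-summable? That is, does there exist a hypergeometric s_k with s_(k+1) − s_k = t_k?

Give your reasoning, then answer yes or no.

Step 1: r(k) = (k + 2)/(k + 3).
Normal form (A,B,C) = (k + 2, k + 3, 1).
Set up (k + 2)·f(k+1) − (k + 2)·f(k) − (1) = 0.
d = 0 from the (1,1,0) case.
Generic f = c0 gives residual -1; -1 = 0 cannot hold, so t_k is not Gosper-summable.

No — the linear system for f has no solution.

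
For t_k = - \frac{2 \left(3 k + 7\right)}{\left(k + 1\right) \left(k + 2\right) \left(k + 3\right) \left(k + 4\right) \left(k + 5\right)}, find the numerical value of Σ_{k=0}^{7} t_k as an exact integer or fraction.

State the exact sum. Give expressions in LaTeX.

Σ = -49/297

The ratio is (k + 1)*(3*k + 10)/((k + 6)*(3*k + 7)).
A = k + 1, B = k + 6, C = k + 7/3.
Key eq: (k + 1)·f(k+1) = (k + 5)·f(k) + (k + 7/3).
Degrees (1,1,1) ⇒ d ≤ 4.
Solve for f: f(k) = k*(k + 2)*(k**2 + 8*k + 19)/36 (degree 4 ≤ 4).
Certificate R = B(k−1)f/C = k*(k + 2)*(k + 5)*(k**2 + 8*k + 19)/(12*(3*k + 7)) gives s_k = k*(-k**2 - 8*k - 19)/(6*(k**3 + 8*k**2 + 19*k + 12)).
Check: Δs_k = 2*(-3*k - 7)/(k**5 + 15*k**4 + 85*k**3 + 225*k**2 + 274*k + 120). ✓
Telescoping: Σ = s_(8) − s_(0) = -49/297 − (0) = -49/297.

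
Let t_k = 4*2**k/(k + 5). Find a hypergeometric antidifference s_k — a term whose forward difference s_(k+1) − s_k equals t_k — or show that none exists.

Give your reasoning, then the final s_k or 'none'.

Step 1: r(k) = 2*(k + 5)/(k + 6).
Normal form (A,B,C) = (2*k + 10, k + 6, 1).
Set up (2*k + 10)·f(k+1) − (k + 5)·f(k) − (1) = 0.
d = -1 from the (1,1,0) case.
Negative degree bound (-1): no f exists, t_k not Gosper-summable.

none — t_k is not Gosper-summable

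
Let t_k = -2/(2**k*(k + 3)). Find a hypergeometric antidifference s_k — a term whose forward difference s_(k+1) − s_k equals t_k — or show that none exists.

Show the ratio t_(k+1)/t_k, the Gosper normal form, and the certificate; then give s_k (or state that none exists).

The ratio is (k + 3)/(2*(k + 4)).
Normal form (A,B,C) = (k/2 + 3/2, k + 4, 1).
Key eq: (k/2 + 3/2)·f(k+1) = (k + 3)·f(k) + (1).
Bound: deg f ≤ -1.
Negative degree bound (-1): no f exists, t_k not Gosper-summable.

none — t_k is not Gosper-summable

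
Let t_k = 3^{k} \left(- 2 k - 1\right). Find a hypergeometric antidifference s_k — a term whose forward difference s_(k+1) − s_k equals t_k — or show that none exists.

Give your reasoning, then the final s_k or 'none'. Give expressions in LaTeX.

s_k = 3^{k} \left(1 - k\right)

The ratio is 3*(2*k + 3)/(2*k + 1).
Factor: A=3; B=1; C=k + 1/2.
f must satisfy (3)·f(k+1) − (1)·f(k) = k + 1/2.
deg f ≤ 1 (via 0,0,1).
A polynomial solution: f(k) = (k - 1)/2.
R(k) = B(k−1)·f(k)/C(k) = (k - 1)/(2*k + 1); s_k = R·t_k = 3**k*(1 - k).
Verify: 3**k*(-2*k - 1) matches t_k.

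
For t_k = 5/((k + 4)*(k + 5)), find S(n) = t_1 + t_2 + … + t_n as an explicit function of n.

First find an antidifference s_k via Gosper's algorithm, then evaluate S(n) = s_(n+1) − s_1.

S(n) = n/(n + 5)

t_(k+1)/t_k = (k + 4)/(k + 6).
Factor: A=k + 4; B=k + 6; C=1.
Set up (k + 4)·f(k+1) − (k + 5)·f(k) − (1) = 0.
deg f ≤ 1 (via 1,1,0).
Coefficient equations give f(k) = k/4.
Certificate R = B(k−1)f/C = k*(k + 5)/4 gives s_k = 5*k/(4*(k + 4)).
Check: Δs_k = 5/(k**2 + 9*k + 20). ✓
s_(n+1) = 5*(n + 1)/(4*(n + 5)) and s_(1) = 1/4, so S(n) = n/(n + 5).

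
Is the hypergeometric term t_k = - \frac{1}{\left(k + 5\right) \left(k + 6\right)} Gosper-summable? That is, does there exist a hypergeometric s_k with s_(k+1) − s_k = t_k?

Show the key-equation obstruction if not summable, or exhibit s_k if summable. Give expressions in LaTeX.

Yes. s_k = - \frac{k}{5 k + 25}.

Step 1: r(k) = (k + 5)/(k + 7).
Gosper form: A/B · C(k+1)/C(k) with A=k + 5, B=k + 7, C=1.
Solve (k + 5)·f(k+1) − (k + 6)·f(k) = 1.
Degrees (1,1,0) ⇒ d ≤ 1.
A polynomial solution: f(k) = k/5.
Certificate R = B(k−1)f/C = k*(k + 6)/5 gives s_k = -k/(5*k + 25).
Δs = -1/(k**2 + 11*k + 30), as required.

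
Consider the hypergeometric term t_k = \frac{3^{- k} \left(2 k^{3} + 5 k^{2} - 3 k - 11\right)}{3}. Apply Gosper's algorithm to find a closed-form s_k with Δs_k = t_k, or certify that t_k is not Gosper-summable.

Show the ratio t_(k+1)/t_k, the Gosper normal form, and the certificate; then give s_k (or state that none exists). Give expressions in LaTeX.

r(k) = (2*k**3 + 11*k**2 + 13*k - 7)/(3*(2*k**3 + 5*k**2 - 3*k - 11)) after simplifying.
Gosper form: A/B · C(k+1)/C(k) with A=1/3, B=1, C=k**3 + 5*k**2/2 - 3*k/2 - 11/2.
Solve (1/3)·f(k+1) − (1)·f(k) = k**3 + 5*k**2/2 - 3*k/2 - 11/2.
From deg A=0, deg B=0, deg C=3: d=3.
Solving with deg f ≤ 3: f(k) = -3*(k**3 + 4*k**2 + 4*k - 1)/2.
Certificate R = B(k−1)f/C = -3*(k**3 + 4*k**2 + 4*k - 1)/(2*k**3 + 5*k**2 - 3*k - 11) gives s_k = (-k**3 - 4*k**2 - 4*k + 1)/3**k.
Check: Δs_k = (2*k**3 + 5*k**2 - 3*k - 11)/(3*3**k). ✓

s_k = 3^{- k} \left(- k^{3} - 4 k^{2} - 4 k + 1\right)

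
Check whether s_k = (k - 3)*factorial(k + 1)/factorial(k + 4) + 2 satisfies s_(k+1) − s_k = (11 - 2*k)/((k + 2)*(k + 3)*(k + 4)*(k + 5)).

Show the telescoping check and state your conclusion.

Valid: the claim telescopes to t_k.

s_(k+1) = (k - 2)*factorial(k + 2)/factorial(k + 5) + 2
s_(k+1) − s_k = (11 - 2*k)/((k + 2)*(k + 3)*(k + 4)*(k + 5))
(s_(k+1) − s_k) − t_k = 0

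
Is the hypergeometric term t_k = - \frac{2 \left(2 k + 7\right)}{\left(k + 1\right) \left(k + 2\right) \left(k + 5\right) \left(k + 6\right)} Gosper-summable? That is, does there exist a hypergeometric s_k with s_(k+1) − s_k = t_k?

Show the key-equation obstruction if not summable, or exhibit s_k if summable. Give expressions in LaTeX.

The ratio is (k + 1)*(k + 5)*(2*k + 9)/((k + 3)*(k + 7)*(2*k + 7)).
Take A(k)=k + 1, B(k)=k + 7, C(k)=k**3 + 21*k**2/2 + 73*k/2 + 42.
Need (k + 1)·f(k+1) − (k + 6)·f(k) = k**3 + 21*k**2/2 + 73*k/2 + 42.
From deg A=1, deg B=1, deg C=3: d=5.
Solving with deg f ≤ 5: f(k) = k*(k + 2)*(k + 3)*(k + 4)*(k + 6)/10.
R(k) = B(k−1)·f(k)/C(k) = k*(k + 2)*(k + 6)**2/(5*(2*k + 7)); s_k = R·t_k = 2*k*(-k - 6)/(5*(k**2 + 6*k + 5)).
s_(k+1) − s_k = 2*(-2*k - 7)/(k**4 + 14*k**3 + 65*k**2 + 112*k + 60) = t_k.

Yes. s_k = \frac{2 k \left(- k - 6\right)}{5 \left(k^{2} + 6 k + 5\right)}.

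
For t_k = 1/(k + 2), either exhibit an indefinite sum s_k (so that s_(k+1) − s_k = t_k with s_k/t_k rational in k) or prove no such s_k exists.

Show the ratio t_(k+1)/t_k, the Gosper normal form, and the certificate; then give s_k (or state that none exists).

Compute t_(k+1)/t_k: get (k + 2)/(k + 3).
Normal form (A,B,C) = (k + 2, k + 3, 1).
Key eq: (k + 2)·f(k+1) = (k + 2)·f(k) + (1).
d = 0 from the (1,1,0) case.
f = c0 ⇒ A·f(k+1) − B(k−1)·f(k) − C = -1. The system {-1 = 0} is inconsistent; no antidifference.

none (Gosper's algorithm certifies no s_k)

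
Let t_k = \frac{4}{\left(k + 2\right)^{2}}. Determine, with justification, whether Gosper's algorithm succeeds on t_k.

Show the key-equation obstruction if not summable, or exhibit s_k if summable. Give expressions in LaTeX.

Compute t_(k+1)/t_k: get (k + 2)**2/(k + 3)**2.
A = k**2 + 4*k + 4, B = k**2 + 6*k + 9, C = 1.
Key eq: (k**2 + 4*k + 4)·f(k+1) = (k**2 + 4*k + 4)·f(k) + (1).
Degrees (2,2,0) ⇒ d ≤ 0.
Put f(k) = c0: A·f(k+1) − B(k−1)·f(k) − C = -1; need -1 = 0 — inconsistent ⇒ no f, not summable.

No — key equation has no polynomial f.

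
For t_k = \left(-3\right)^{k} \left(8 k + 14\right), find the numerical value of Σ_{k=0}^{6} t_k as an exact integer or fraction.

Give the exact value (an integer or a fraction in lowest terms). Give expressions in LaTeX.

The ratio is 3*(-4*k - 11)/(4*k + 7).
Gosper form: A/B · C(k+1)/C(k) with A=-3, B=1, C=k + 7/4.
Set up (-3)·f(k+1) − (1)·f(k) − (k + 7/4) = 0.
d = 1 from the (0,0,1) case.
A polynomial solution: f(k) = -(k + 1)/4.
Get s_k = R·t_k = -2*(-3)**k*(k + 1) with R(k) = B(k−1)f(k)/C(k) = -(k + 1)/(4*k + 7).
Verify: (-3)**k*(8*k + 14) matches t_k.
Telescoping: Σ = s_(7) − s_(0) = 34992 − (-2) = 34994.

Σ = 34994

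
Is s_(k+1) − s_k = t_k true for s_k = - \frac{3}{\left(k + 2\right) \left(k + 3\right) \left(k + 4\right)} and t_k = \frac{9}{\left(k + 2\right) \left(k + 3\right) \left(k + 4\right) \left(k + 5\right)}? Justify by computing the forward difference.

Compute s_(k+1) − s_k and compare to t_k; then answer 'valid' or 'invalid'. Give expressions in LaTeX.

valid; difference matches t_k

s_(k+1) = -3/((k + 3)*(k + 4)*(k + 5))
s_(k+1) − s_k = 9/((k + 2)*(k + 3)*(k + 4)*(k + 5))
(s_(k+1) − s_k) − t_k = 0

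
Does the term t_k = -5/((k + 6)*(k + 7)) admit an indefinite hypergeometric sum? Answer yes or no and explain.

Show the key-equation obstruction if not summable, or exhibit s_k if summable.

Yes. s_k = -5*k/(6*k + 36).

Ratio r(k) = (k + 6)/(k + 8).
A = k + 6, B = k + 8, C = 1.
Solve (k + 6)·f(k+1) − (k + 7)·f(k) = 1.
Bound: deg f ≤ 1.
Match coefficients ⇒ f(k) = k/6.
R(k) = B(k−1)·f(k)/C(k) = k*(k + 7)/6; s_k = R·t_k = -5*k/(6*k + 36).
Verify: -5/(k**2 + 13*k + 42) matches t_k.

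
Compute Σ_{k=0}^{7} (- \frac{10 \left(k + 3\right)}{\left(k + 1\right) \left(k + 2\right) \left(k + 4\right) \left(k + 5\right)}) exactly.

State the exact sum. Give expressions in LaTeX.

Step 1: r(k) = (k + 1)*(k + 4)**2/((k + 3)**2*(k + 6)).
So A=k + 1 and B=k + 6, with C=k**2 + 6*k + 9.
Solve (k + 1)·f(k+1) − (k + 5)·f(k) = k**2 + 6*k + 9.
Bound: deg f ≤ 4.
Match coefficients ⇒ f(k) = k*(k + 2)*(k + 3)*(k + 5)/8.
Then R = B(k−1)f/C = k*(k + 2)*(k + 5)**2/(8*(k + 3)), so s_k = R(k)·t_k = 5*k*(-k - 5)/(4*(k**2 + 5*k + 4)).
Verify: 10*(-k - 3)/(k**4 + 12*k**3 + 49*k**2 + 78*k + 40) matches t_k.
Telescoping: Σ = s_(8) − s_(0) = -65/54 − (0) = -65/54.

Σ = -65/54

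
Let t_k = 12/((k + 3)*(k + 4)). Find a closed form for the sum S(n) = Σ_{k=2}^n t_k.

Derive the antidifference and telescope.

S(n) = 12*(n - 1)/(5*(n + 4))

The ratio is (k + 3)/(k + 5).
Gosper form: A/B · C(k+1)/C(k) with A=k + 3, B=k + 5, C=1.
Set up (k + 3)·f(k+1) − (k + 4)·f(k) − (1) = 0.
Bound: deg f ≤ 1.
Solving with deg f ≤ 1: f(k) = k/3.
Certificate R = B(k−1)f/C = k*(k + 4)/3 gives s_k = 4*k/(k + 3).
Check: Δs_k = 12/(k**2 + 7*k + 12). ✓
s_(n+1) = 4*(n + 1)/(n + 4) and s_(2) = 8/5, so S(n) = 12*(n - 1)/(5*(n + 4)).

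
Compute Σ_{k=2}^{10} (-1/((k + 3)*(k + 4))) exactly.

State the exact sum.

Σ = -9/70

Compute t_(k+1)/t_k: get (k + 3)/(k + 5).
So A=k + 3 and B=k + 5, with C=1.
f must satisfy (k + 3)·f(k+1) − (k + 4)·f(k) = 1.
Degrees (1,1,0) ⇒ d ≤ 1.
Solve for f: f(k) = k/3 (degree 1 ≤ 1).
So s_k = (B(k−1)f/C)·t_k = (k*(k + 4)/3)·t_k = -k/(3*k + 9).
Check: Δs_k = -1/(k**2 + 7*k + 12). ✓
Telescoping: Σ = s_(11) − s_(2) = -11/42 − (-2/15) = -9/70.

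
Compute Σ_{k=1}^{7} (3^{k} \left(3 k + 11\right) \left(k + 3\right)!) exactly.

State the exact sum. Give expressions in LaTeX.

The ratio is 3*(k + 4)*(3*k + 14)/(3*k + 11).
Normal form (A,B,C) = (3*k + 12, 1, k + 11/3).
Set up (3*k + 12)·f(k+1) − (1)·f(k) − (k + 11/3) = 0.
Degrees (1,0,1) ⇒ d ≤ 0.
A polynomial solution: f(k) = 1/3.
So s_k = (B(k−1)f/C)·t_k = (1/(3*k + 11))·t_k = 3**k*factorial(k + 3).
Check: Δs_k = 3**k*(3*k + 11)*factorial(k + 3). ✓
Σ_(k=1)^(7) t_k = s_(8) − s_(1) = 261894124800 − (72) = 261894124728.

Σ = 261894124728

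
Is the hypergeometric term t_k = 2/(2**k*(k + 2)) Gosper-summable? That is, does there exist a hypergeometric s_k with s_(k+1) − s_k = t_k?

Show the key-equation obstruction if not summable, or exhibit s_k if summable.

No; the degree bound rules out any f.

t_(k+1)/t_k = (k + 2)/(2*(k + 3)).
Normal form (A,B,C) = (k/2 + 1, k + 3, 1).
Set up (k/2 + 1)·f(k+1) − (k + 2)·f(k) − (1) = 0.
deg f ≤ -1 (via 1,1,0).
Negative degree bound (-1): no f exists, t_k not Gosper-summable.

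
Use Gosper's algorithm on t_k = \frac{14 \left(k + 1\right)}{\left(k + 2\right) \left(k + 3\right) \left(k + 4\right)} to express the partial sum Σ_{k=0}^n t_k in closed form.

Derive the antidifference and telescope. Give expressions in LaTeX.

Step 1: r(k) = (k + 2)**2/((k + 1)*(k + 5)).
Take A(k)=k + 2, B(k)=k + 5, C(k)=k + 1.
Solve (k + 2)·f(k+1) − (k + 4)·f(k) = k + 1.
From deg A=1, deg B=1, deg C=1: d=2.
Match coefficients ⇒ f(k) = k*(k + 1)/4.
Then R = B(k−1)f/C = k*(k + 4)/4, so s_k = R(k)·t_k = 7*k*(k + 1)/(2*(k + 2)*(k + 3)).
s_(k+1) − s_k = 14*(k + 1)/(k**3 + 9*k**2 + 26*k + 24) = t_k.
Σ_(k=0)^n t_k = s_(n+1) − s_(0) = (7*(n**2 + 3*n + 2)/(2*(n**2 + 7*n + 12))) − (0), i.e. 7*(n**2 + 3*n + 2)/(2*(n**2 + 7*n + 12)).

S(n) = \frac{7 \left(n^{2} + 3 n + 2\right)}{2 \left(n^{2} + 7 n + 12\right)}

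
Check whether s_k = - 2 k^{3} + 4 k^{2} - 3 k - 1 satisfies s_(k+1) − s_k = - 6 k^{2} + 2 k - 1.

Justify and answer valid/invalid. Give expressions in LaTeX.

s_(k+1) = -2*k**3 - 2*k**2 - k - 2
s_(k+1) − s_k = -6*k**2 + 2*k - 1
(s_(k+1) − s_k) − t_k = 0

Valid: the claim telescopes to t_k.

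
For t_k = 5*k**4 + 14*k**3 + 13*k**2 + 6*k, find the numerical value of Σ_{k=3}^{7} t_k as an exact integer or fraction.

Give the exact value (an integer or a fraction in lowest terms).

The ratio is (5*k**4 + 34*k**3 + 85*k**2 + 94*k + 38)/(k*(5*k**3 + 14*k**2 + 13*k + 6)).
Gosper form: A/B · C(k+1)/C(k) with A=1, B=1, C=k**4 + 14*k**3/5 + 13*k**2/5 + 6*k/5.
Key eq: (1)·f(k+1) = (1)·f(k) + (k**4 + 14*k**3/5 + 13*k**2/5 + 6*k/5).
deg f ≤ 5 (via 0,0,4).
Match coefficients ⇒ f(k) = k*(k - 1)*(k**3 + 2*k**2 + k + 1)/5.
Certificate R = B(k−1)f/C = (k - 1)*(k**3 + 2*k**2 + k + 1)/(5*k**3 + 14*k**2 + 13*k + 6) gives s_k = k**5 + k**4 - k**3 - k.
s_(k+1) − s_k = k*(5*k**3 + 14*k**2 + 13*k + 6) = t_k.
Sum = s_(8) − s_(3); s_(8) = 36344, s_(3) = 294 ⇒ 36050.

Σ = 36050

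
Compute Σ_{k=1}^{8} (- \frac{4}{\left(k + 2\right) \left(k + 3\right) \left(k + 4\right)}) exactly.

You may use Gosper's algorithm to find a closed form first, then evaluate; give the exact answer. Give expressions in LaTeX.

Step 1: r(k) = (k + 2)/(k + 5).
Take A(k)=k + 2, B(k)=k + 5, C(k)=1.
Key eq: (k + 2)·f(k+1) = (k + 4)·f(k) + (1).
deg f ≤ 2 (via 1,1,0).
Solve for f: f(k) = k*(k + 5)/12 (degree 2 ≤ 2).
Certificate R = B(k−1)f/C = k*(k + 4)*(k + 5)/12 gives s_k = k*(-k - 5)/(3*(k + 2)*(k + 3)).
s_(k+1) − s_k = -4/(k**3 + 9*k**2 + 26*k + 24) = t_k.
Σ_(k=1)^(8) t_k = s_(9) − s_(1) = -7/22 − (-1/6) = -5/33.

Σ = -5/33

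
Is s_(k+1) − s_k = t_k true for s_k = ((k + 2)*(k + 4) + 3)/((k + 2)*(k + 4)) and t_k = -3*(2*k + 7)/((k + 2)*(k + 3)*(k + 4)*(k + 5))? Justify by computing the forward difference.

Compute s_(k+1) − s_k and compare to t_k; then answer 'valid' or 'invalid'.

Valid: the claim telescopes to t_k.

s_(k+1) = ((k + 3)*(k + 5) + 3)/((k + 3)*(k + 5))
s_(k+1) − s_k = 3*(-2*k - 7)/(k**4 + 14*k**3 + 71*k**2 + 154*k + 120)
(s_(k+1) − s_k) − t_k = 0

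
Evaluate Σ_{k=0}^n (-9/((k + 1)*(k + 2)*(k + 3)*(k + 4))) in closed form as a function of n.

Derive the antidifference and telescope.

t_(k+1)/t_k = (k + 1)/(k + 5).
So A=k + 1 and B=k + 5, with C=1.
Key eq: (k + 1)·f(k+1) = (k + 4)·f(k) + (1).
d = 3 from the (1,1,0) case.
Solving with deg f ≤ 3: f(k) = k*(k**2 + 6*k + 11)/18.
Then R = B(k−1)f/C = k*(k + 4)*(k**2 + 6*k + 11)/18, so s_k = R(k)·t_k = k*(-k**2 - 6*k - 11)/(2*(k + 1)*(k + 2)*(k + 3)).
Δs = -9/(k**4 + 10*k**3 + 35*k**2 + 50*k + 24), as required.
Telescope: S(n) = s_(n+1) − s_(0) = (-n**3 - 9*n**2 - 26*n - 18)/(2*(n**3 + 9*n**2 + 26*n + 24)) − (0) = (-n**3 - 9*n**2 - 26*n - 18)/(2*(n**3 + 9*n**2 + 26*n + 24)).

S(n) = (-n**3 - 9*n**2 - 26*n - 18)/(2*(n**3 + 9*n**2 + 26*n + 24))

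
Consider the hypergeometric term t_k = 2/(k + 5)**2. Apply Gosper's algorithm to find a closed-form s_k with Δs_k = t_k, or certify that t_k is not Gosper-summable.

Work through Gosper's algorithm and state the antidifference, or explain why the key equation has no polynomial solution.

none — t_k is not Gosper-summable

Compute t_(k+1)/t_k: get (k + 5)**2/(k + 6)**2.
Take A(k)=k**2 + 10*k + 25, B(k)=k**2 + 12*k + 36, C(k)=1.
Key eq: (k**2 + 10*k + 25)·f(k+1) = (k**2 + 10*k + 25)·f(k) + (1).
Degrees (2,2,0) ⇒ d ≤ 0.
Put f(k) = c0: A·f(k+1) − B(k−1)·f(k) − C = -1; need -1 = 0 — inconsistent ⇒ no f, not summable.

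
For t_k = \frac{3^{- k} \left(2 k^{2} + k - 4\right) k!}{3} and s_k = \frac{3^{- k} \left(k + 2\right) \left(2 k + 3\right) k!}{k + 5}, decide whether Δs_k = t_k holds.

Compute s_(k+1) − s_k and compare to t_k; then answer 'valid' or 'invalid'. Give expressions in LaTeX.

Invalid: residual - \frac{3^{- k} \left(2 k^{3} + 11 k^{2} - 5 k - 29\right) k!}{\left(k + 5\right) \left(k + 6\right)} ≠ 0.

s_(k+1) = (k + 3)*(2*k + 5)*factorial(k + 1)/(3*3**k*(k + 6))
s_(k+1) − s_k = (2*k**4 + 17*k**3 + 34*k**2 + k - 33)*factorial(k)/(3*3**k*(k + 5)*(k + 6))
(s_(k+1) − s_k) − t_k = -(2*k**3 + 11*k**2 - 5*k - 29)*factorial(k)/(3**k*(k + 5)*(k + 6))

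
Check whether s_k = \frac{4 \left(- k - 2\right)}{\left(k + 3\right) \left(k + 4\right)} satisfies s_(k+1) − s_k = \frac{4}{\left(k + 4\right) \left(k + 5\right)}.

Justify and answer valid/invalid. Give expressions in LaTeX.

Invalid: residual - \frac{8}{k^{3} + 12 k^{2} + 47 k + 60} ≠ 0.

s_(k+1) = 4*(-k - 3)/((k + 4)*(k + 5))
s_(k+1) − s_k = 4*(k + 1)/(k**3 + 12*k**2 + 47*k + 60)
(s_(k+1) − s_k) − t_k = -8/(k**3 + 12*k**2 + 47*k + 60)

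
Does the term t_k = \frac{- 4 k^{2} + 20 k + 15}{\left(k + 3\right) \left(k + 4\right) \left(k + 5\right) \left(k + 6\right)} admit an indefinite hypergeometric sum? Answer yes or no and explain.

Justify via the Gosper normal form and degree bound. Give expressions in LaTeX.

Yes. s_k = \frac{k \left(- k^{2} + 68 k + 33\right)}{20 \left(k + 3\right) \left(k + 4\right) \left(k + 5\right)}.

The ratio is (4*k**3 - 67*k - 93)/(4*k**3 + 8*k**2 - 155*k - 105).
So A=k + 3 and B=k + 7, with C=k**2 - 5*k - 15/4.
Need (k + 3)·f(k+1) − (k + 6)·f(k) = k**2 - 5*k - 15/4.
Degrees (1,1,2) ⇒ d ≤ 3.
Solve for f: f(k) = k*(k**2 - 68*k - 33)/80 (degree 3 ≤ 3).
Certificate R = B(k−1)f/C = k*(k + 6)*(k**2 - 68*k - 33)/(20*(4*k**2 - 20*k - 15)) gives s_k = k*(-k**2 + 68*k + 33)/(20*(k + 3)*(k + 4)*(k + 5)).
Δs = (-4*k**2 + 20*k + 15)/(k**4 + 18*k**3 + 119*k**2 + 342*k + 360), as required.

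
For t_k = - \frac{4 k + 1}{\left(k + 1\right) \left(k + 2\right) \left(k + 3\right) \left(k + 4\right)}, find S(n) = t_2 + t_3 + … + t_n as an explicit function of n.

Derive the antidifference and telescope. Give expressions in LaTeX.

Step 1: r(k) = (k + 1)*(4*k + 5)/((k + 5)*(4*k + 1)).
So A=k + 1 and B=k + 5, with C=k + 1/4.
f must satisfy (k + 1)·f(k+1) − (k + 4)·f(k) = k + 1/4.
Degrees (1,1,1) ⇒ d ≤ 3.
Match coefficients ⇒ f(k) = k*(k**2 + 6*k - 1)/24.
Then R = B(k−1)f/C = k*(k + 4)*(k**2 + 6*k - 1)/(6*(4*k + 1)), so s_k = R(k)·t_k = k*(-k**2 - 6*k + 1)/(6*(k + 1)*(k + 2)*(k + 3)).
Δs = (-4*k - 1)/(k**4 + 10*k**3 + 35*k**2 + 50*k + 24), as required.
s_(n+1) = (-n**3 - 9*n**2 - 14*n - 6)/(6*(n**3 + 9*n**2 + 26*n + 24)) and s_(2) = -1/12, so S(n) = (-n**3 - 9*n**2 - 2*n + 12)/(12*(n**3 + 9*n**2 + 26*n + 24)).

S(n) = \frac{- n^{3} - 9 n^{2} - 2 n + 12}{12 \left(n^{3} + 9 n^{2} + 26 n + 24\right)}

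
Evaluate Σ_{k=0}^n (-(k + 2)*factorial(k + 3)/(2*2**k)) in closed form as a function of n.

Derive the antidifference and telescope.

S(n) = 6 - factorial(n + 4)/(2*2**n)

Step 1: r(k) = (k + 3)*(k + 4)/(2*(k + 2)).
A = k/2 + 2, B = 1, C = k + 2.
Need (k/2 + 2)·f(k+1) − (1)·f(k) = k + 2.
Bound: deg f ≤ 0.
Coefficient equations give f(k) = 2.
Then R = B(k−1)f/C = 2/(k + 2), so s_k = R(k)·t_k = -factorial(k + 3)/2**k.
Δs = -(k + 2)*factorial(k + 3)/(2*2**k), as required.
Telescope: S(n) = s_(n+1) − s_(0) = -2**(-n - 1)*factorial(n + 4) − (-6) = 6 - factorial(n + 4)/(2*2**n).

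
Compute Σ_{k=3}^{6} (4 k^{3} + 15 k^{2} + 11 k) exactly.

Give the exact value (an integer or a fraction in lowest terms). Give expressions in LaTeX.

Σ = 3216

Compute t_(k+1)/t_k: get (4*k**2 + 23*k + 30)/(k*(4*k + 11)).
Normal form (A,B,C) = (1, 1, k**3 + 15*k**2/4 + 11*k/4).
Need (1)·f(k+1) − (1)·f(k) = k**3 + 15*k**2/4 + 11*k/4.
Degrees (0,0,3) ⇒ d ≤ 4.
Coefficient equations give f(k) = k*(k - 1)*(k + 1)*(k + 3)/4.
Get s_k = R·t_k = k*(k**3 + 3*k**2 - k - 3) with R(k) = B(k−1)f(k)/C(k) = (k - 1)*(k + 3)/(4*k + 11).
Δs = k*(4*k**2 + 15*k + 11), as required.
Σ_(k=3)^(6) t_k = s_(7) − s_(3) = 3360 − (144) = 3216.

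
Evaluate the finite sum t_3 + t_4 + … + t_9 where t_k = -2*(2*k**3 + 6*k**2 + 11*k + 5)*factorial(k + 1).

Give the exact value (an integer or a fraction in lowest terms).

t_(k+1)/t_k = (2*k**4 + 16*k**3 + 53*k**2 + 82*k + 48)/(2*k**3 + 6*k**2 + 11*k + 5).
A = k + 2, B = 1, C = k**3 + 3*k**2 + 11*k/2 + 5/2.
Need (k + 2)·f(k+1) − (1)·f(k) = k**3 + 3*k**2 + 11*k/2 + 5/2.
From deg A=1, deg B=0, deg C=3: d=2.
A polynomial solution: f(k) = (2*k**2 + 1)/2.
Then R = B(k−1)f/C = (2*k**2 + 1)/(2*k**3 + 6*k**2 + 11*k + 5), so s_k = R(k)·t_k = -2*(2*k**2 + 1)*factorial(k + 1).
Verify: -2*(2*k**3 + 6*k**2 + 11*k + 5)*factorial(k + 1) matches t_k.
Sum = s_(10) − s_(3); s_(10) = -16046553600, s_(3) = -912 ⇒ -16046552688.

Σ = -16046552688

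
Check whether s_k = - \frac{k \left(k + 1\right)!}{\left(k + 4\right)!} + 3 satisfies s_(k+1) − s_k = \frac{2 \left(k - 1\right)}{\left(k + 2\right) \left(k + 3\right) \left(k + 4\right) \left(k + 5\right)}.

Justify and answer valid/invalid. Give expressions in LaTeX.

valid; difference matches t_k

s_(k+1) = -(k + 1)*factorial(k + 2)/factorial(k + 5) + 3
s_(k+1) − s_k = 2*(k - 1)/((k + 2)*(k + 3)*(k + 4)*(k + 5))
(s_(k+1) − s_k) − t_k = 0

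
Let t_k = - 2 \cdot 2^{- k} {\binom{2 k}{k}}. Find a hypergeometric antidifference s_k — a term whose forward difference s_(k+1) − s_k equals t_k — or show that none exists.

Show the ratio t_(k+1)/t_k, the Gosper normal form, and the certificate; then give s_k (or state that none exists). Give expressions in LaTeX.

t_(k+1)/t_k = (2*k + 1)/(k + 1).
Gosper form: A/B · C(k+1)/C(k) with A=2*k + 1, B=k + 1, C=1.
Key eq: (2*k + 1)·f(k+1) = (k)·f(k) + (1).
Bound: deg f ≤ -1.
d = -1 < 0 ⇒ no nonzero polynomial f; not summable.

none — t_k is not Gosper-summable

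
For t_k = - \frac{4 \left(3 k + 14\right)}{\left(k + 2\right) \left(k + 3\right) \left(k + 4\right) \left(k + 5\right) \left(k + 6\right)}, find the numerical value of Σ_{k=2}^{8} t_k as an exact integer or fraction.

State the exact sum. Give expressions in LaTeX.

r(k) = (k + 2)*(3*k + 17)/((k + 7)*(3*k + 14)) after simplifying.
Factor: A=k + 2; B=k + 7; C=k + 14/3.
f must satisfy (k + 2)·f(k+1) − (k + 6)·f(k) = k + 14/3.
From deg A=1, deg B=1, deg C=1: d=4.
Solving with deg f ≤ 4: f(k) = k*(k + 4)*(k**2 + 10*k + 31)/90.
Get s_k = R·t_k = 2*k*(-k**2 - 10*k - 31)/(15*(k**3 + 10*k**2 + 31*k + 30)) with R(k) = B(k−1)f(k)/C(k) = k*(k + 4)*(k + 6)*(k**2 + 10*k + 31)/(30*(3*k + 14)).
Check: Δs_k = 4*(-3*k - 14)/(k**5 + 20*k**4 + 155*k**3 + 580*k**2 + 1044*k + 720). ✓
Sum = s_(9) − s_(2); s_(9) = -101/770, s_(2) = -11/105 ⇒ -61/2310.

Σ = -61/2310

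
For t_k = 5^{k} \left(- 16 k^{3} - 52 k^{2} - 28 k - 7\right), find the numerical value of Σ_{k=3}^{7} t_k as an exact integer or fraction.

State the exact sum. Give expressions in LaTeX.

Compute t_(k+1)/t_k: get 5*(16*k**3 + 100*k**2 + 180*k + 103)/(16*k**3 + 52*k**2 + 28*k + 7).
So A=5 and B=1, with C=k**3 + 13*k**2/4 + 7*k/4 + 7/16.
Need (5)·f(k+1) − (1)·f(k) = k**3 + 13*k**2/4 + 7*k/4 + 7/16.
deg f ≤ 3 (via 0,0,3).
Match coefficients ⇒ f(k) = (k + 1)*(4*k**2 - 6*k + 3)/16.
Certificate R = B(k−1)f/C = (k + 1)*(4*k**2 - 6*k + 3)/(16*k**3 + 52*k**2 + 28*k + 7) gives s_k = 5**k*(-4*k**3 + 2*k**2 + 3*k - 3).
s_(k+1) − s_k = 5**k*(-16*k**3 - 52*k**2 - 28*k - 7) = t_k.
Telescoping: Σ = s_(8) − s_(3) = -741796875 − (-10500) = -741786375.

Σ = -741786375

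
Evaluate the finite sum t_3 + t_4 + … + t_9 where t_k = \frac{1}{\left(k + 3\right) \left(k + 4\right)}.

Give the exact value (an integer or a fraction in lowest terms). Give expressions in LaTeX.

Σ = 7/78

Ratio r(k) = (k + 3)/(k + 5).
Factor: A=k + 3; B=k + 5; C=1.
Solve (k + 3)·f(k+1) − (k + 4)·f(k) = 1.
Degrees (1,1,0) ⇒ d ≤ 1.
Solve for f: f(k) = k/3 (degree 1 ≤ 1).
Get s_k = R·t_k = k/(3*(k + 3)) with R(k) = B(k−1)f(k)/C(k) = k*(k + 4)/3.
Verify: 1/(k**2 + 7*k + 12) matches t_k.
Sum = s_(10) − s_(3); s_(10) = 10/39, s_(3) = 1/6 ⇒ 7/78.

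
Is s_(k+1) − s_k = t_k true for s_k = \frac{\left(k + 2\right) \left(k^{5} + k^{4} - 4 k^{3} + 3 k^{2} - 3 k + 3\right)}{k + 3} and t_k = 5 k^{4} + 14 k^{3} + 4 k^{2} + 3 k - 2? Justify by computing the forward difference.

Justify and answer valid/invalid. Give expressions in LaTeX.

Invalid: residual \frac{- 4 k^{5} - 28 k^{4} - 50 k^{3} - 12 k^{2} - 10 k + 9}{k^{2} + 7 k + 12} ≠ 0.

s_(k+1) = (k**6 + 9*k**5 + 28*k**4 + 37*k**3 + 21*k**2 + k + 3)/(k + 4)
s_(k+1) − s_k = (5*k**6 + 45*k**5 + 134*k**4 + 149*k**3 + 55*k**2 + 12*k - 15)/(k**2 + 7*k + 12)
(s_(k+1) − s_k) − t_k = (-4*k**5 - 28*k**4 - 50*k**3 - 12*k**2 - 10*k + 9)/(k**2 + 7*k + 12)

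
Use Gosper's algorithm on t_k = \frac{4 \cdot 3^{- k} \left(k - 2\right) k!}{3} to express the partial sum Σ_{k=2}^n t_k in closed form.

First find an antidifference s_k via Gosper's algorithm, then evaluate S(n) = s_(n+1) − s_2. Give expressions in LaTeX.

Ratio r(k) = (k**2 - 1)/(3*(k - 2)).
So A=k/3 + 1/3 and B=1, with C=k - 2.
Set up (k/3 + 1/3)·f(k+1) − (1)·f(k) − (k - 2) = 0.
Degrees (1,0,1) ⇒ d ≤ 0.
Coefficient equations give f(k) = 3.
So s_k = (B(k−1)f/C)·t_k = (3/(k - 2))·t_k = 4*factorial(k)/3**k.
Δs = 4*(k - 2)*factorial(k)/(3*3**k), as required.
s_(n+1) = 4*3**(-n - 1)*factorial(n + 1) and s_(2) = 8/9, so S(n) = 4*3**(-n - 2)*(-2*3**n + 3*n*factorial(n) + 3*factorial(n)).

S(n) = 4 \cdot 3^{- n - 2} \left(- 2 \cdot 3^{n} + 3 n n! + 3 n!\right)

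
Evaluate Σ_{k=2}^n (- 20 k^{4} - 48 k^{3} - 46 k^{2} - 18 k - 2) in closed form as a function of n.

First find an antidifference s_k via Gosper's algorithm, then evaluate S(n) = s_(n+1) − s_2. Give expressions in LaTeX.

S(n) = - 4 n^{5} - 22 n^{4} - 46 n^{3} - 44 n^{2} - 18 n + 134

Ratio r(k) = (10*k**4 + 64*k**3 + 155*k**2 + 167*k + 67)/(10*k**4 + 24*k**3 + 23*k**2 + 9*k + 1).
Take A(k)=1, B(k)=1, C(k)=k**4 + 12*k**3/5 + 23*k**2/10 + 9*k/10 + 1/10.
f must satisfy (1)·f(k+1) − (1)·f(k) = k**4 + 12*k**3/5 + 23*k**2/10 + 9*k/10 + 1/10.
deg f ≤ 5 (via 0,0,4).
Solve for f: f(k) = k**2*(2*k**3 + k**2 - k - 1)/10 (degree 5 ≤ 5).
Certificate R = B(k−1)f/C = k**2*(2*k**3 + k**2 - k - 1)/(10*k**4 + 24*k**3 + 23*k**2 + 9*k + 1) gives s_k = 2*k**2*(-2*k**3 - k**2 + k + 1).
Check: Δs_k = -20*k**4 - 48*k**3 - 46*k**2 - 18*k - 2. ✓
Σ_(k=2)^n t_k = s_(n+1) − s_(2) = (-4*n**5 - 22*n**4 - 46*n**3 - 44*n**2 - 18*n - 2) − (-136), i.e. -4*n**5 - 22*n**4 - 46*n**3 - 44*n**2 - 18*n + 134.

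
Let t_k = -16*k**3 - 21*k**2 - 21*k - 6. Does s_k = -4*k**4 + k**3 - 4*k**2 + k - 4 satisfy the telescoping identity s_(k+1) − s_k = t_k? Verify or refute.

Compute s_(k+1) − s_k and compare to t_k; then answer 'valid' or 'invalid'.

valid (s_(k+1) − s_k reduces to t_k)

s_(k+1) = k - 4*(k + 1)**4 + (k + 1)**3 - 4*(k + 1)**2 - 3
s_(k+1) − s_k = -16*k**3 - 21*k**2 - 21*k - 6
(s_(k+1) − s_k) − t_k = 0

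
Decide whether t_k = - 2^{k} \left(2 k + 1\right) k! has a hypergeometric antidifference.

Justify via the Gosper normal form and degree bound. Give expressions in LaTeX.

Yes. s_k = - 2^{k} k!.

t_(k+1)/t_k = 2*(k + 1)*(2*k + 3)/(2*k + 1).
Normal form (A,B,C) = (2*k + 2, 1, k + 1/2).
Solve (2*k + 2)·f(k+1) − (1)·f(k) = k + 1/2.
Degrees (1,0,1) ⇒ d ≤ 0.
Coefficient equations give f(k) = 1/2.
Certificate R = B(k−1)f/C = 1/(2*k + 1) gives s_k = -2**k*factorial(k).
Check: Δs_k = -2**k*(2*k + 1)*factorial(k). ✓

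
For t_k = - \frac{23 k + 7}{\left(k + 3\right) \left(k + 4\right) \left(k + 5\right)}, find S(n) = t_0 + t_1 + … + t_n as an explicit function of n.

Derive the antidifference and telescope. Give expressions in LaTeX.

Step 1: r(k) = (k + 3)*(23*k + 30)/((k + 6)*(23*k + 7)).
Factor: A=k + 3; B=k + 6; C=k + 7/23.
Solve (k + 3)·f(k+1) − (k + 5)·f(k) = k + 7/23.
d = 2 from the (1,1,1) case.
Coefficient equations give f(k) = k*(19*k - 5)/138.
Certificate R = B(k−1)f/C = k*(k + 5)*(19*k - 5)/(6*(23*k + 7)) gives s_k = k*(5 - 19*k)/(6*(k + 3)*(k + 4)).
Verify: (-23*k - 7)/(k**3 + 12*k**2 + 47*k + 60) matches t_k.
Telescope: S(n) = s_(n+1) − s_(0) = (-19*n**2 - 33*n - 14)/(6*(n**2 + 9*n + 20)) − (0) = (-19*n**2 - 33*n - 14)/(6*(n**2 + 9*n + 20)).

S(n) = \frac{- 19 n^{2} - 33 n - 14}{6 \left(n^{2} + 9 n + 20\right)}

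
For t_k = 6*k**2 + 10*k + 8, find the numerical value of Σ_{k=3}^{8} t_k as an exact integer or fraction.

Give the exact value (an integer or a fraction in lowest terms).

r(k) = (3*k**2 + 11*k + 12)/(3*k**2 + 5*k + 4) after simplifying.
Take A(k)=1, B(k)=1, C(k)=k**2 + 5*k/3 + 4/3.
f must satisfy (1)·f(k+1) − (1)·f(k) = k**2 + 5*k/3 + 4/3.
d = 3 from the (0,0,2) case.
Coefficient equations give f(k) = k*(k**2 + k + 2)/3.
Certificate R = B(k−1)f/C = k*(k**2 + k + 2)/(3*k**2 + 5*k + 4) gives s_k = 2*k*(k**2 + k + 2).
Δs = 6*k**2 + 10*k + 8, as required.
Telescoping: Σ = s_(9) − s_(3) = 1656 − (84) = 1572.

Σ = 1572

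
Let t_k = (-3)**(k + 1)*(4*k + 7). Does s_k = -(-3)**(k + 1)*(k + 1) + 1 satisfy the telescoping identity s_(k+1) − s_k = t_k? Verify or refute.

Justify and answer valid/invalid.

valid (s_(k+1) − s_k reduces to t_k)

s_(k+1) = -9*(-3)**k*(k + 2) + 1
s_(k+1) − s_k = (-3)**(k + 1)*(4*k + 7)
(s_(k+1) − s_k) − t_k = 0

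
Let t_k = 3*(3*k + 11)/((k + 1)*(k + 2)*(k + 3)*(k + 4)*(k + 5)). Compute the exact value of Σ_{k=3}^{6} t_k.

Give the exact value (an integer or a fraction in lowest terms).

Σ = 163/9240

The ratio is (k + 1)*(3*k + 14)/((k + 6)*(3*k + 11)).
A = k + 1, B = k + 6, C = k + 11/3.
Set up (k + 1)·f(k+1) − (k + 5)·f(k) − (k + 11/3) = 0.
d = 4 from the (1,1,1) case.
Match coefficients ⇒ f(k) = k*(k + 3)*(k**2 + 7*k + 14)/24.
Get s_k = R·t_k = 3*k*(k**2 + 7*k + 14)/(8*(k**3 + 7*k**2 + 14*k + 8)) with R(k) = B(k−1)f(k)/C(k) = k*(k + 3)*(k + 5)*(k**2 + 7*k + 14)/(8*(3*k + 11)).
s_(k+1) − s_k = 3*(3*k + 11)/(k**5 + 15*k**4 + 85*k**3 + 225*k**2 + 274*k + 120) = t_k.
Σ_(k=3)^(6) t_k = s_(7) − s_(3) = 49/132 − (99/280) = 163/9240.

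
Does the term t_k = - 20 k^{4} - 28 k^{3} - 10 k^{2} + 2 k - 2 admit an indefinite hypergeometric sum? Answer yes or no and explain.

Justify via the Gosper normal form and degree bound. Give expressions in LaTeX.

The ratio is (10*k**4 + 54*k**3 + 107*k**2 + 91*k + 29)/(10*k**4 + 14*k**3 + 5*k**2 - k + 1).
Normal form (A,B,C) = (1, 1, k**4 + 7*k**3/5 + k**2/2 - k/10 + 1/10).
Set up (1)·f(k+1) − (1)·f(k) − (k**4 + 7*k**3/5 + k**2/2 - k/10 + 1/10) = 0.
Degrees (0,0,4) ⇒ d ≤ 5.
Coefficient equations give f(k) = k*(4*k**4 - 3*k**3 - 4*k**2 + k + 4)/20.
So s_k = (B(k−1)f/C)·t_k = (k*(4*k**4 - 3*k**3 - 4*k**2 + k + 4)/(2*(10*k**4 + 14*k**3 + 5*k**2 - k + 1)))·t_k = k*(-4*k**4 + 3*k**3 + 4*k**2 - k - 4).
s_(k+1) − s_k = -20*k**4 - 28*k**3 - 10*k**2 + 2*k - 2 = t_k.

Yes. s_k = k \left(- 4 k^{4} + 3 k^{3} + 4 k^{2} - k - 4\right).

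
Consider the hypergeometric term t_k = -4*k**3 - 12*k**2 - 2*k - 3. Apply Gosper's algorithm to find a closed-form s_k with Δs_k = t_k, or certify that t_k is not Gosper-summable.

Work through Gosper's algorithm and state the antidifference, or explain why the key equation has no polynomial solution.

s_k = k*(-k**3 - 2*k**2 + 4*k - 4)

The ratio is (4*k**3 + 24*k**2 + 38*k + 21)/(4*k**3 + 12*k**2 + 2*k + 3).
Take A(k)=1, B(k)=1, C(k)=k**3 + 3*k**2 + k/2 + 3/4.
f must satisfy (1)·f(k+1) − (1)·f(k) = k**3 + 3*k**2 + k/2 + 3/4.
Degrees (0,0,3) ⇒ d ≤ 4.
Coefficient equations give f(k) = k*(k**3 + 2*k**2 - 4*k + 4)/4.
Certificate R = B(k−1)f/C = k*(k**3 + 2*k**2 - 4*k + 4)/(4*k**3 + 12*k**2 + 2*k + 3) gives s_k = k*(-k**3 - 2*k**2 + 4*k - 4).
Verify: -4*k**3 - 12*k**2 - 2*k - 3 matches t_k.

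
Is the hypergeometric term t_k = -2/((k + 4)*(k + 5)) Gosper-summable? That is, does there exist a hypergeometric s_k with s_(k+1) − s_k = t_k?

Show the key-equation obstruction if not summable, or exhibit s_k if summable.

Compute t_(k+1)/t_k: get (k + 4)/(k + 6).
Take A(k)=k + 4, B(k)=k + 6, C(k)=1.
f must satisfy (k + 4)·f(k+1) − (k + 5)·f(k) = 1.
Degrees (1,1,0) ⇒ d ≤ 1.
A polynomial solution: f(k) = k/4.
Get s_k = R·t_k = -k/(2*k + 8) with R(k) = B(k−1)f(k)/C(k) = k*(k + 5)/4.
Δs = -2/(k**2 + 9*k + 20), as required.

Yes. s_k = -k/(2*k + 8).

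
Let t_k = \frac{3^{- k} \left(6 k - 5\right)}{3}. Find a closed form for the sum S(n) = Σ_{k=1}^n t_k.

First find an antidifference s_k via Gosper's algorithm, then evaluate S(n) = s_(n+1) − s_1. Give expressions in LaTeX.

The ratio is (6*k + 1)/(3*(6*k - 5)).
So A=1/3 and B=1, with C=k - 5/6.
f must satisfy (1/3)·f(k+1) − (1)·f(k) = k - 5/6.
deg f ≤ 1 (via 0,0,1).
A polynomial solution: f(k) = -(3*k - 1)/2.
R(k) = B(k−1)·f(k)/C(k) = -3*(3*k - 1)/(6*k - 5); s_k = R·t_k = (1 - 3*k)/3**k.
Check: Δs_k = (6*k - 5)/(3*3**k). ✓
Evaluate: s_(n+1) = 3**(-n - 1)*(-3*n - 2); subtract s_(1) = -2/3 ⇒ S(n) = 3**(-n - 1)*(2*3**n - 3*n - 2).

S(n) = 3^{- n - 1} \left(2 \cdot 3^{n} - 3 n - 2\right)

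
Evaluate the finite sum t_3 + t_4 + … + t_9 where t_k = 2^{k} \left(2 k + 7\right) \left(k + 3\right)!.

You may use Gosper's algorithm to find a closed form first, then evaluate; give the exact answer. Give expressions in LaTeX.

Σ = 6376469293440

Compute t_(k+1)/t_k: get 2*(k + 4)*(2*k + 9)/(2*k + 7).
Gosper form: A/B · C(k+1)/C(k) with A=2*k + 8, B=1, C=k + 7/2.
Solve (2*k + 8)·f(k+1) − (1)·f(k) = k + 7/2.
Bound: deg f ≤ 0.
Solving with deg f ≤ 0: f(k) = 1/2.
R(k) = B(k−1)·f(k)/C(k) = 1/(2*k + 7); s_k = R·t_k = 2**k*factorial(k + 3).
Verify: 2**k*(2*k + 7)*factorial(k + 3) matches t_k.
Telescoping: Σ = s_(10) − s_(3) = 6376469299200 − (5760) = 6376469293440.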